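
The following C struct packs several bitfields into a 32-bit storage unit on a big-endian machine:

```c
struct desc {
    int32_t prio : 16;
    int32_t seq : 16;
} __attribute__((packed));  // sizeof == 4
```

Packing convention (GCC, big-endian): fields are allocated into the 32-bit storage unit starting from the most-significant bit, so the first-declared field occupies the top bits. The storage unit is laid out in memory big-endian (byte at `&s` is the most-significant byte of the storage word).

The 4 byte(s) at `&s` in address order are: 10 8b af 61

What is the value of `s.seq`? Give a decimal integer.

[0]=0x10 [1]=0x8b [2]=0xaf [3]=0x61 (big-endian) → word 0x108baf61
prio:16 @ bit 16 → (0x108baf61>>16)&0xffff = 0x108b
seq:16 @ bit 0 → (0x108baf61>>0)&0xffff = 0xaf61  ←
seq signed 16b, MSB=1: 44897 - 65536 = -20639

-20639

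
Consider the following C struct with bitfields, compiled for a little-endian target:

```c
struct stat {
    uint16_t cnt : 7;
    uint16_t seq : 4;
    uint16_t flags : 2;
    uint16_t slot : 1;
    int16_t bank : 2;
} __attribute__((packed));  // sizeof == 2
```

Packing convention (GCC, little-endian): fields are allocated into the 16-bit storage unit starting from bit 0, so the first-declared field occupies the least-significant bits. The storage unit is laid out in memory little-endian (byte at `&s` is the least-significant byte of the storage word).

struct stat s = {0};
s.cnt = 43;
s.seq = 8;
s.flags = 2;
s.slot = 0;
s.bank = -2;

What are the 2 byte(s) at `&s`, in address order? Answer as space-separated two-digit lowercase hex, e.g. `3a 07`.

cnt (7b) val=43 bits=0x2b at bit 0: 0x002b
seq (4b) val=8 bits=0x8 at bit 7: 0x042b
flags (2b) val=2 bits=0x2 at bit 11: 0x142b
slot (1b) val=0 bits=0x0 at bit 13: 0x142b
bank (2b) val=-2 bits=0x2 at bit 14: 0x942b
word = 0x942b → little-endian bytes:
  [0]=0x2b  [1]=0x94

2b 94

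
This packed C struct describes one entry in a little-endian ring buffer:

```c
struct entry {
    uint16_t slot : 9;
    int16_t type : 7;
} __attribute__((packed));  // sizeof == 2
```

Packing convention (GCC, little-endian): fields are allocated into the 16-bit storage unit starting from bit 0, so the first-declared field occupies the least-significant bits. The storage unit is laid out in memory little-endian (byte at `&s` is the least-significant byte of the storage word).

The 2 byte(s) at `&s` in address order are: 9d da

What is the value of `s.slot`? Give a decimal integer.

157

[0]=0x9d [1]=0xda (little-endian) → word 0xda9d
slot [0+:9] = (word>>0) & 0x1ff = 157  ←
type [9+:7] = (word>>9) & 0x7f = 109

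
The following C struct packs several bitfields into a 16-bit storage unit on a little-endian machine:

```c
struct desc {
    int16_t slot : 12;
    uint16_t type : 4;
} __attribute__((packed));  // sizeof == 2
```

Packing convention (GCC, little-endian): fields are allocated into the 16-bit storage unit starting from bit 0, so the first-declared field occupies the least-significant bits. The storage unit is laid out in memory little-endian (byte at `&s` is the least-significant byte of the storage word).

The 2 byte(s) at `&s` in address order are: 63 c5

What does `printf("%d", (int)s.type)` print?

[0]=0x63 [1]=0xc5 (little-endian) → word 0xc563
slot [0+:12] = (word>>0) & 0xfff = 1379
type [12+:4] = (word>>12) & 0xf = 12  ←

12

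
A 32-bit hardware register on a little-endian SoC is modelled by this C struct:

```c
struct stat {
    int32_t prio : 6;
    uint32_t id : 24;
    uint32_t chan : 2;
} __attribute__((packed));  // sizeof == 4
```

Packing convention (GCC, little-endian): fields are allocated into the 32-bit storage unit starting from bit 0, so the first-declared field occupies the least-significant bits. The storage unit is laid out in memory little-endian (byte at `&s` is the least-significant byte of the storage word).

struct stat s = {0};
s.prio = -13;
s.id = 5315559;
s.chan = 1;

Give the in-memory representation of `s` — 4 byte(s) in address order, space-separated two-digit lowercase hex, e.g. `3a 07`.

[0+:6] prio=-13 & 0x3f = 0x33; word=0x00000033
[6+:24] id=5315559 & 0xffffff = 0x511be7; word=0x1446f9f3
[30+:2] chan=1 & 0x3 = 0x1; word=0x5446f9f3
word = 0x5446f9f3 → little-endian bytes:
  [0]=0xf3  [1]=0xf9  [2]=0x46  [3]=0x54

f3 f9 46 54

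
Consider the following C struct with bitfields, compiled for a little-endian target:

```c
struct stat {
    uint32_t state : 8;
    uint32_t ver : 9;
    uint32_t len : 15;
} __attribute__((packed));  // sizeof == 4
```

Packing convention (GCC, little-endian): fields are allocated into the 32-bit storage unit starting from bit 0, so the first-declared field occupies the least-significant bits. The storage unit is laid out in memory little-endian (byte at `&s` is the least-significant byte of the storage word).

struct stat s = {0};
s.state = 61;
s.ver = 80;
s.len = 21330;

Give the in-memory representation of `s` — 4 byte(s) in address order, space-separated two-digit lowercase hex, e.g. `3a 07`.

[0+:8] state=61 & 0xff = 0x3d; word=0x0000003d
[8+:9] ver=80 & 0x1ff = 0x50; word=0x0000503d
[17+:15] len=21330 & 0x7fff = 0x5352; word=0xa6a4503d
word = 0xa6a4503d → little-endian bytes:
  [0]=0x3d  [1]=0x50  [2]=0xa4  [3]=0xa6

3d 50 a4 a6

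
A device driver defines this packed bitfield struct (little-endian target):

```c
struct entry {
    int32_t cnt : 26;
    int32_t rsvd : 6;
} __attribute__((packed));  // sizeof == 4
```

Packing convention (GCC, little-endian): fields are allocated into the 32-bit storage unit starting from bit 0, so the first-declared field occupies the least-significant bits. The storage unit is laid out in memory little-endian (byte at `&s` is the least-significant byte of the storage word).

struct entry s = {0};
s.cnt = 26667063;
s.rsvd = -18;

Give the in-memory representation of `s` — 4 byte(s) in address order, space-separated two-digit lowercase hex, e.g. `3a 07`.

37 e8 96 b9

cnt (26b) val=26667063 bits=0x196e837 at bit 0: 0x0196e837
rsvd (6b) val=-18 bits=0x2e at bit 26: 0xb996e837
word = 0xb996e837 → little-endian bytes:
  [0]=0x37  [1]=0xe8  [2]=0x96  [3]=0xb9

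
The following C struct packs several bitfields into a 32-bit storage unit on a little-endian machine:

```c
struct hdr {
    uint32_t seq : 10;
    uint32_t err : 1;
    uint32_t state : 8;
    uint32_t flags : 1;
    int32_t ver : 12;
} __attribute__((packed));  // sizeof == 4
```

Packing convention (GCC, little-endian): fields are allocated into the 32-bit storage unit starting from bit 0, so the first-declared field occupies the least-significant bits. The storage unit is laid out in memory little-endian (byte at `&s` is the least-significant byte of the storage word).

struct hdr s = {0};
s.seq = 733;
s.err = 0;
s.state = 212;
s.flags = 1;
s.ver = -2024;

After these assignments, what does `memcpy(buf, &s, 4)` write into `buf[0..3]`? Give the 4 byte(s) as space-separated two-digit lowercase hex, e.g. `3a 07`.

seq (10b) val=733 bits=0x2dd at bit 0: 0x000002dd
err (1b) val=0 bits=0x0 at bit 10: 0x000002dd
state (8b) val=212 bits=0xd4 at bit 11: 0x0006a2dd
flags (1b) val=1 bits=0x1 at bit 19: 0x000ea2dd
ver (12b) val=-2024 bits=0x818 at bit 20: 0x818ea2dd
word = 0x818ea2dd → little-endian bytes:
  [0]=0xdd  [1]=0xa2  [2]=0x8e  [3]=0x81

dd a2 8e 81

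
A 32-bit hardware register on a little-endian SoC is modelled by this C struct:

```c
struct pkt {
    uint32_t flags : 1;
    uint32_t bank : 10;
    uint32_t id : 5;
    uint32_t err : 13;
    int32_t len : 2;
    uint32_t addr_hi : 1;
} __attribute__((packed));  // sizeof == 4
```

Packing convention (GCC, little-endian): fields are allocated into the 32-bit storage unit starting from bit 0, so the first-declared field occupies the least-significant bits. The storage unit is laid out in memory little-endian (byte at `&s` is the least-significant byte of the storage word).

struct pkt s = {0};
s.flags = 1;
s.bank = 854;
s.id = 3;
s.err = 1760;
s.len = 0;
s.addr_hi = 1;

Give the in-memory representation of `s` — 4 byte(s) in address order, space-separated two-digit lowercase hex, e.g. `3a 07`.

ad 1e e0 86

flags:1 = 1 → 0x1 << 0 → word 0x00000001
bank:10 = 854 → 0x356 << 1 → word 0x000006ad
id:5 = 3 → 0x3 << 11 → word 0x00001ead
err:13 = 1760 → 0x6e0 << 16 → word 0x06e01ead
len:2 = 0 → 0x0 << 29 → word 0x06e01ead
addr_hi:1 = 1 → 0x1 << 31 → word 0x86e01ead
word = 0x86e01ead → little-endian bytes:
  [0]=0xad  [1]=0x1e  [2]=0xe0  [3]=0x86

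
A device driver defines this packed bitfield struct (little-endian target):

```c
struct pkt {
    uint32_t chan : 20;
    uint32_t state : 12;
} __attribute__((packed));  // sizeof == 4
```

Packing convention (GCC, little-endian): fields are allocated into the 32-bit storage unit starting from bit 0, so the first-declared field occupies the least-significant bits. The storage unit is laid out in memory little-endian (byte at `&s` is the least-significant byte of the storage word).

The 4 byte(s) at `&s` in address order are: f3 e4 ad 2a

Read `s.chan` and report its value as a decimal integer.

[0]=0xf3 [1]=0xe4 [2]=0xad [3]=0x2a (little-endian) → word 0x2aade4f3
chan:20 @ bit 0 → (0x2aade4f3>>0)&0xfffff = 0xde4f3  ←
state:12 @ bit 20 → (0x2aade4f3>>20)&0xfff = 0x2aa

910579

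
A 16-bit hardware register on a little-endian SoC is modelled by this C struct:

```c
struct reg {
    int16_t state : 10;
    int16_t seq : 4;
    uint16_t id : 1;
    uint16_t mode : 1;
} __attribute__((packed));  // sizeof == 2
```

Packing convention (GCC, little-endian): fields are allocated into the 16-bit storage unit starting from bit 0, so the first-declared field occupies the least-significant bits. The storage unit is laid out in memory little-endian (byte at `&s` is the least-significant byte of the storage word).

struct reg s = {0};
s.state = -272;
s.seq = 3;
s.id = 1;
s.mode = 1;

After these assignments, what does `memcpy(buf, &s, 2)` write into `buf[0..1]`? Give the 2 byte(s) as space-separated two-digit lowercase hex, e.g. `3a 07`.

f0 ce

state:10 = -272 → 0x2f0 << 0 → word 0x02f0
seq:4 = 3 → 0x3 << 10 → word 0x0ef0
id:1 = 1 → 0x1 << 14 → word 0x4ef0
mode:1 = 1 → 0x1 << 15 → word 0xcef0
word = 0xcef0 → little-endian bytes:
  [0]=0xf0  [1]=0xce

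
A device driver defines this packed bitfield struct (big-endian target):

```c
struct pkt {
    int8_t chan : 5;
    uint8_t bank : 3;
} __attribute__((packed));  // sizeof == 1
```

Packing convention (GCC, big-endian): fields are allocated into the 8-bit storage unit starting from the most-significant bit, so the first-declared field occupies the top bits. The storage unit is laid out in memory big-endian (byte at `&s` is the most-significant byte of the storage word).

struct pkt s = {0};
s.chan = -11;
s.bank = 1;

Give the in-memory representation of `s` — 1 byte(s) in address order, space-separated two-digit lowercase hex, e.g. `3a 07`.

[3+:5] chan=-11 & 0x1f = 0x15; word=0xa8
[0+:3] bank=1 & 0x7 = 0x1; word=0xa9
word = 0xa9 → big-endian bytes:
  [0]=0xa9

a9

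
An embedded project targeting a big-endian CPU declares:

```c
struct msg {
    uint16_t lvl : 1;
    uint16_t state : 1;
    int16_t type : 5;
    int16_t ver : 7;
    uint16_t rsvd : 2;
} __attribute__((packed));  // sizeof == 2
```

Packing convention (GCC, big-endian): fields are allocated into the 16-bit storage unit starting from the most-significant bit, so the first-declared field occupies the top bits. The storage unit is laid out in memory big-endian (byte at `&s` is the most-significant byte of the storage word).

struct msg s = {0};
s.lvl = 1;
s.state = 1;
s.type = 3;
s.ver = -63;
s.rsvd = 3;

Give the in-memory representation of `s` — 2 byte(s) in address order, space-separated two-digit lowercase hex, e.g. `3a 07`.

[15+:1] lvl=1 & 0x1 = 0x1; word=0x8000
[14+:1] state=1 & 0x1 = 0x1; word=0xc000
[9+:5] type=3 & 0x1f = 0x3; word=0xc600
[2+:7] ver=-63 & 0x7f = 0x41; word=0xc704
[0+:2] rsvd=3 & 0x3 = 0x3; word=0xc707
word = 0xc707 → big-endian bytes:
  [0]=0xc7  [1]=0x07

c7 07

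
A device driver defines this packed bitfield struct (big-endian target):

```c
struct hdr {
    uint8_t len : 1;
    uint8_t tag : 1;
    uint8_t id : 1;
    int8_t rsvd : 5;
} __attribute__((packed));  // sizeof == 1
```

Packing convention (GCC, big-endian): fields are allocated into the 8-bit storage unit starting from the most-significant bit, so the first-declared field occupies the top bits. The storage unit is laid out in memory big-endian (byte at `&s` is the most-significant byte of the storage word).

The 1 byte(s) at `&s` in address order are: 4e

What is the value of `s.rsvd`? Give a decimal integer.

[0]=0x4e (big-endian) → word 0x4e
len:1 @ bit 7 → (0x4e>>7)&0x1 = 0x0
tag:1 @ bit 6 → (0x4e>>6)&0x1 = 0x1
id:1 @ bit 5 → (0x4e>>5)&0x1 = 0x0
rsvd:5 @ bit 0 → (0x4e>>0)&0x1f = 0xe  ←
rsvd signed 5b, MSB=0: value = 14

14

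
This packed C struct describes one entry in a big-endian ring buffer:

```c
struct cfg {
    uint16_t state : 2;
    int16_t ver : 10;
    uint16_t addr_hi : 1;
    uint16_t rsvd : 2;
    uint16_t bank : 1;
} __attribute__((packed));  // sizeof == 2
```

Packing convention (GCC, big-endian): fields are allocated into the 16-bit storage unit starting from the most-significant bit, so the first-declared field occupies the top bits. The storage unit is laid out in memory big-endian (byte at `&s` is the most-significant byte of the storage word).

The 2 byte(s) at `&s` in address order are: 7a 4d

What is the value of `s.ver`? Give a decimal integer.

-92

[0]=0x7a [1]=0x4d (big-endian) → word 0x7a4d
state:2 @ bit 14 → (0x7a4d>>14)&0x3 = 0x1
ver:10 @ bit 4 → (0x7a4d>>4)&0x3ff = 0x3a4  ←
addr_hi:1 @ bit 3 → (0x7a4d>>3)&0x1 = 0x1
rsvd:2 @ bit 1 → (0x7a4d>>1)&0x3 = 0x2
bank:1 @ bit 0 → (0x7a4d>>0)&0x1 = 0x1
ver signed 10b, MSB=1: 932 - 1024 = -92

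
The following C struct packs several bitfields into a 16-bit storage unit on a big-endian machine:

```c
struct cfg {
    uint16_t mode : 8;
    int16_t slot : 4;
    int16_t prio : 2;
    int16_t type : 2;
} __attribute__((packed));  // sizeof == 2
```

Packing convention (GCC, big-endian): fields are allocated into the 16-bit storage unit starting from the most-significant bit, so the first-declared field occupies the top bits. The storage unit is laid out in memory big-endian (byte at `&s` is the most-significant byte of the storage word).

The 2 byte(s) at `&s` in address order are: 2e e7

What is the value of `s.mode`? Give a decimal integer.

46

[0]=0x2e [1]=0xe7 (big-endian) → word 0x2ee7
mode [8+:8] = (word>>8) & 0xff = 46  ←
slot [4+:4] = (word>>4) & 0xf = 14
prio [2+:2] = (word>>2) & 0x3 = 1
type [0+:2] = (word>>0) & 0x3 = 3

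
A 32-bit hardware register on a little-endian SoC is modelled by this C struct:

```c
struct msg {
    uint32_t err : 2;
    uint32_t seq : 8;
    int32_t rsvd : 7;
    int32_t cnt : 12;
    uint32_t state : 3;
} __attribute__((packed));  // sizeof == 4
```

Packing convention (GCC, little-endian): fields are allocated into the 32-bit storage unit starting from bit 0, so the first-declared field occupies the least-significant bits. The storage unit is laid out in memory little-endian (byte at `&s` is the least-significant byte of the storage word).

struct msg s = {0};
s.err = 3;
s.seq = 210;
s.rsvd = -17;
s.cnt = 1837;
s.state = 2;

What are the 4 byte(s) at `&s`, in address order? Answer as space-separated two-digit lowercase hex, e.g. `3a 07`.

err (2b) val=3 bits=0x3 at bit 0: 0x00000003
seq (8b) val=210 bits=0xd2 at bit 2: 0x0000034b
rsvd (7b) val=-17 bits=0x6f at bit 10: 0x0001bf4b
cnt (12b) val=1837 bits=0x72d at bit 17: 0x0e5bbf4b
state (3b) val=2 bits=0x2 at bit 29: 0x4e5bbf4b
word = 0x4e5bbf4b → little-endian bytes:
  [0]=0x4b  [1]=0xbf  [2]=0x5b  [3]=0x4e

4b bf 5b 4e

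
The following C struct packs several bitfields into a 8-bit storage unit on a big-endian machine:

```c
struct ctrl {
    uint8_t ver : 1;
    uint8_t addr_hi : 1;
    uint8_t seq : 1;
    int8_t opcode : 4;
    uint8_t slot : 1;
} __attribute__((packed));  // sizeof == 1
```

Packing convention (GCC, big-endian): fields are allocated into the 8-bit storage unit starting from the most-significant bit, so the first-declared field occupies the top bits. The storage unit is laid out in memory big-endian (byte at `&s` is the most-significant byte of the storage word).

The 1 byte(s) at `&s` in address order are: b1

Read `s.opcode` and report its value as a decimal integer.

-8

[0]=0xb1 (big-endian) → word 0xb1
ver:1 @ bit 7 → (0xb1>>7)&0x1 = 0x1
addr_hi:1 @ bit 6 → (0xb1>>6)&0x1 = 0x0
seq:1 @ bit 5 → (0xb1>>5)&0x1 = 0x1
opcode:4 @ bit 1 → (0xb1>>1)&0xf = 0x8  ←
slot:1 @ bit 0 → (0xb1>>0)&0x1 = 0x1
opcode signed 4b, MSB=1: 8 - 16 = -8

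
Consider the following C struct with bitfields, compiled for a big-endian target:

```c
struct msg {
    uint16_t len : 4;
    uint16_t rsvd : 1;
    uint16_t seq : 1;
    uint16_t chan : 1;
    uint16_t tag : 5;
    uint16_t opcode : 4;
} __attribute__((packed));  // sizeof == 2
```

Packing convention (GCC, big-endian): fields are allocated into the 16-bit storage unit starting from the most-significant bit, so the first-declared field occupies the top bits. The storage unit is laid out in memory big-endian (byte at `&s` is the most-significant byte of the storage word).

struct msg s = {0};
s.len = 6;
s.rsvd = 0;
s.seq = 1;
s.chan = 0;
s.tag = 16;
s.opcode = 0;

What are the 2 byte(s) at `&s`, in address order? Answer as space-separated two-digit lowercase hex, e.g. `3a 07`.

len:4 = 6 → 0x6 << 12 → word 0x6000
rsvd:1 = 0 → 0x0 << 11 → word 0x6000
seq:1 = 1 → 0x1 << 10 → word 0x6400
chan:1 = 0 → 0x0 << 9 → word 0x6400
tag:5 = 16 → 0x10 << 4 → word 0x6500
opcode:4 = 0 → 0x0 << 0 → word 0x6500
word = 0x6500 → big-endian bytes:
  [0]=0x65  [1]=0x00

65 00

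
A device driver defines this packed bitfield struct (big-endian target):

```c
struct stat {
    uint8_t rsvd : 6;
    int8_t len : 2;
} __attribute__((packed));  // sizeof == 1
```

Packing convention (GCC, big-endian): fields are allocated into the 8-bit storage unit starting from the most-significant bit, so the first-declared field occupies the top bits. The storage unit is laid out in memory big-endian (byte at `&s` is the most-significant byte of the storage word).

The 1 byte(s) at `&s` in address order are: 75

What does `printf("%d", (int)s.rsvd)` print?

29

[0]=0x75 (big-endian) → word 0x75
rsvd:6 @ bit 2 → (0x75>>2)&0x3f = 0x1d  ←
len:2 @ bit 0 → (0x75>>0)&0x3 = 0x1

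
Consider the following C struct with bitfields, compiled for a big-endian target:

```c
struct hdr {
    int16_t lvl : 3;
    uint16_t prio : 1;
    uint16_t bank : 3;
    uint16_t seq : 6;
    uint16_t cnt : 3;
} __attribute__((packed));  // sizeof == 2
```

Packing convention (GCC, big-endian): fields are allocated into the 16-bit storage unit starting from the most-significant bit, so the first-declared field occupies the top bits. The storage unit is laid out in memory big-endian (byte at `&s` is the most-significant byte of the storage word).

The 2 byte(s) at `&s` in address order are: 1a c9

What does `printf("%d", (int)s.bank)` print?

[0]=0x1a [1]=0xc9 (big-endian) → word 0x1ac9
lvl [13+:3] = (word>>13) & 0x7 = 0
prio [12+:1] = (word>>12) & 0x1 = 1
bank [9+:3] = (word>>9) & 0x7 = 5  ←
seq [3+:6] = (word>>3) & 0x3f = 25
cnt [0+:3] = (word>>0) & 0x7 = 1

5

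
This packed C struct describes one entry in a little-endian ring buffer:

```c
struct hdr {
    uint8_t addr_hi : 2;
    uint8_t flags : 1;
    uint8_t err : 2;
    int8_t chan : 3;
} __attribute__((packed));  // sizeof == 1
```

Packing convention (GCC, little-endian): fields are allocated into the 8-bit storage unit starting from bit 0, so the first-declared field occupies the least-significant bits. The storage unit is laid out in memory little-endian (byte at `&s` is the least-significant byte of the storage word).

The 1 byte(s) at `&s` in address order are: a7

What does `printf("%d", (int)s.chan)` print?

[0]=0xa7 (little-endian) → word 0xa7
addr_hi:2 @ bit 0 → (0xa7>>0)&0x3 = 0x3
flags:1 @ bit 2 → (0xa7>>2)&0x1 = 0x1
err:2 @ bit 3 → (0xa7>>3)&0x3 = 0x0
chan:3 @ bit 5 → (0xa7>>5)&0x7 = 0x5  ←
chan signed 3b, MSB=1: 5 - 8 = -3

-3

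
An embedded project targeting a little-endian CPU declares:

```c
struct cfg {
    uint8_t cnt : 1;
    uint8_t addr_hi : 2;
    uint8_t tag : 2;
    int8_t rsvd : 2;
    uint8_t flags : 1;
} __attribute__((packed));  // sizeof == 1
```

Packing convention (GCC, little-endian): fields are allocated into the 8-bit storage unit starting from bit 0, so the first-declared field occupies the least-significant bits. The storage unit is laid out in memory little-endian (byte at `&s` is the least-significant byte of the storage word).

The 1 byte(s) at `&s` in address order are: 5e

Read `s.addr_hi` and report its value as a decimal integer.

[0]=0x5e (little-endian) → word 0x5e
cnt [0+:1] = (word>>0) & 0x1 = 0
addr_hi [1+:2] = (word>>1) & 0x3 = 3  ←
tag [3+:2] = (word>>3) & 0x3 = 3
rsvd [5+:2] = (word>>5) & 0x3 = 2
flags [7+:1] = (word>>7) & 0x1 = 0

3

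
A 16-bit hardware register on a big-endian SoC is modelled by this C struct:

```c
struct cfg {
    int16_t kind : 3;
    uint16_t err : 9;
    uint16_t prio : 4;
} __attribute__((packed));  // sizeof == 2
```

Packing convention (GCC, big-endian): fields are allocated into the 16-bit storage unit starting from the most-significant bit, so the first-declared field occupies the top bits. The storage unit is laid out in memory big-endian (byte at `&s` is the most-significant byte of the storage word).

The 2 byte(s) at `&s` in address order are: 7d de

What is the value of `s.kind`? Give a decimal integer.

[0]=0x7d [1]=0xde (big-endian) → word 0x7dde
kind:3 @ bit 13 → (0x7dde>>13)&0x7 = 0x3  ←
err:9 @ bit 4 → (0x7dde>>4)&0x1ff = 0x1dd
prio:4 @ bit 0 → (0x7dde>>0)&0xf = 0xe
kind signed 3b, MSB=0: value = 3

3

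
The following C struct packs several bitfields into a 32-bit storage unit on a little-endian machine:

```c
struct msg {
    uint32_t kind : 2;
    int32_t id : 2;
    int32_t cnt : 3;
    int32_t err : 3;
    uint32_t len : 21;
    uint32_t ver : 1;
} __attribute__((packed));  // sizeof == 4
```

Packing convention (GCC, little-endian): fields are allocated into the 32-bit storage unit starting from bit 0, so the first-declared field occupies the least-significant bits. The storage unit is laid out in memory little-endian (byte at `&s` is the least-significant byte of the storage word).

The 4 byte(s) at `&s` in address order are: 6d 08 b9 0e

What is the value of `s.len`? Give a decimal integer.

241218

[0]=0x6d [1]=0x08 [2]=0xb9 [3]=0x0e (little-endian) → word 0x0eb9086d
kind [0+:2] = (word>>0) & 0x3 = 1
id [2+:2] = (word>>2) & 0x3 = 3
cnt [4+:3] = (word>>4) & 0x7 = 6
err [7+:3] = (word>>7) & 0x7 = 0
len [10+:21] = (word>>10) & 0x1fffff = 241218  ←
ver [31+:1] = (word>>31) & 0x1 = 0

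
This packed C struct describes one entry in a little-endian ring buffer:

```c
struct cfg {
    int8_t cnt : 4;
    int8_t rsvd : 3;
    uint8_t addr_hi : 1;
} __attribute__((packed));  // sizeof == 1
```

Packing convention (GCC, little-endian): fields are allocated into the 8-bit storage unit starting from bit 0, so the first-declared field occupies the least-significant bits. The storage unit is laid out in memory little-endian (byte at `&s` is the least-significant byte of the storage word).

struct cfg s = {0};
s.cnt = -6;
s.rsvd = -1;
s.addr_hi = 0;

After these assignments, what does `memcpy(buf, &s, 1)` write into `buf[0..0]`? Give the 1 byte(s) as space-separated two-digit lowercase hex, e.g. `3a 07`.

7a

[0+:4] cnt=-6 & 0xf = 0xa; word=0x0a
[4+:3] rsvd=-1 & 0x7 = 0x7; word=0x7a
[7+:1] addr_hi=0 & 0x1 = 0x0; word=0x7a
word = 0x7a → little-endian bytes:
  [0]=0x7a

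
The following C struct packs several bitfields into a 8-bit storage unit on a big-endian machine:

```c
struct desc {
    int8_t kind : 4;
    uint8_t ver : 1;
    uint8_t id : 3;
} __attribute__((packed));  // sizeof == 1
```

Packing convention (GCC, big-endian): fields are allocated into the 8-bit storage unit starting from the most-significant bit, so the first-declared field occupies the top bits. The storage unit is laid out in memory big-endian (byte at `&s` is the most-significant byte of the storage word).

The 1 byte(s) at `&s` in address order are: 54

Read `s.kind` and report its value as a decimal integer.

5

[0]=0x54 (big-endian) → word 0x54
kind [4+:4] = (word>>4) & 0xf = 5  ←
ver [3+:1] = (word>>3) & 0x1 = 0
id [0+:3] = (word>>0) & 0x7 = 4
kind signed 4b, MSB=0: value = 5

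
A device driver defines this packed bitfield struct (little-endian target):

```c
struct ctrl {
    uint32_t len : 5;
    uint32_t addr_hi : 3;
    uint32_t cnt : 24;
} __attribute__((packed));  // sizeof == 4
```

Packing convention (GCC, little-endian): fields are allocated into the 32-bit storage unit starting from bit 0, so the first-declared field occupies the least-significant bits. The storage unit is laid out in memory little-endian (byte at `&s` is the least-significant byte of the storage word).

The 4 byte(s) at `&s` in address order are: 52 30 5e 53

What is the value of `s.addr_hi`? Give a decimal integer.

2

[0]=0x52 [1]=0x30 [2]=0x5e [3]=0x53 (little-endian) → word 0x535e3052
len [0+:5] = (word>>0) & 0x1f = 18
addr_hi [5+:3] = (word>>5) & 0x7 = 2  ←
cnt [8+:24] = (word>>8) & 0xffffff = 5463600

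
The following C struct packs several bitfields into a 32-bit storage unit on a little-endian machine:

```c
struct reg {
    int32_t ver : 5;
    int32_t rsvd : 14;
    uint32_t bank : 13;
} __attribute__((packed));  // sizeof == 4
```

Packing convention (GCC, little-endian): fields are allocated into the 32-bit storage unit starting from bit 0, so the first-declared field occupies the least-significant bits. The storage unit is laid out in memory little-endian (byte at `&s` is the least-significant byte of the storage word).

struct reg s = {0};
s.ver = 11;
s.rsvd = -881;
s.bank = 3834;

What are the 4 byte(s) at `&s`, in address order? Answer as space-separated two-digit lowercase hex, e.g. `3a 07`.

ver:5 = 11 → 0xb << 0 → word 0x0000000b
rsvd:14 = -881 → 0x3c8f << 5 → word 0x000791eb
bank:13 = 3834 → 0xefa << 19 → word 0x77d791eb
word = 0x77d791eb → little-endian bytes:
  [0]=0xeb  [1]=0x91  [2]=0xd7  [3]=0x77

eb 91 d7 77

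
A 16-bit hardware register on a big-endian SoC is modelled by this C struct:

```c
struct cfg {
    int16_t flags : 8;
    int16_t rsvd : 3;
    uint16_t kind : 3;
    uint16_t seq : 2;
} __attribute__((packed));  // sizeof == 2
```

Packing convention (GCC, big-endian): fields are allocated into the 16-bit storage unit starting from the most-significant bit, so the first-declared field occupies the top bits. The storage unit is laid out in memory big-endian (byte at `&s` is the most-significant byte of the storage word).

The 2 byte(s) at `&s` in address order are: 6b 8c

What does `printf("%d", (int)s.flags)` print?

107

[0]=0x6b [1]=0x8c (big-endian) → word 0x6b8c
flags [8+:8] = (word>>8) & 0xff = 107  ←
rsvd [5+:3] = (word>>5) & 0x7 = 4
kind [2+:3] = (word>>2) & 0x7 = 3
seq [0+:2] = (word>>0) & 0x3 = 0
flags signed 8b, MSB=0: value = 107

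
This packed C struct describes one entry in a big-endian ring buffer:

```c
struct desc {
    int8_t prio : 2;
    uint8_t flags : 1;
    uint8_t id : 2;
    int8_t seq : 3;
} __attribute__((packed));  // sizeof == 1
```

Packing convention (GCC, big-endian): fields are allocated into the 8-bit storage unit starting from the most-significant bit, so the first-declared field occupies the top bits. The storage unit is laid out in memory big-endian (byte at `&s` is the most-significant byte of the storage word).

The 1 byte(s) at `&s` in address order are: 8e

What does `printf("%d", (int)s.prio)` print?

[0]=0x8e (big-endian) → word 0x8e
prio:2 @ bit 6 → (0x8e>>6)&0x3 = 0x2  ←
flags:1 @ bit 5 → (0x8e>>5)&0x1 = 0x0
id:2 @ bit 3 → (0x8e>>3)&0x3 = 0x1
seq:3 @ bit 0 → (0x8e>>0)&0x7 = 0x6
prio signed 2b, MSB=1: 2 - 4 = -2

-2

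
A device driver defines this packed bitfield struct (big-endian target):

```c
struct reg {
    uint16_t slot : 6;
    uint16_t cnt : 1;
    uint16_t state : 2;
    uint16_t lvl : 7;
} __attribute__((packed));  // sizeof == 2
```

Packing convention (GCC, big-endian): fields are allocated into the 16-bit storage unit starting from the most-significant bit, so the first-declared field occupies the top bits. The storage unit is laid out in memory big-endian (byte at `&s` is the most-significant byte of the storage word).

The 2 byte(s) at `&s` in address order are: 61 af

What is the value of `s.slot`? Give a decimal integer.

[0]=0x61 [1]=0xaf (big-endian) → word 0x61af
slot [10+:6] = (word>>10) & 0x3f = 24  ←
cnt [9+:1] = (word>>9) & 0x1 = 0
state [7+:2] = (word>>7) & 0x3 = 3
lvl [0+:7] = (word>>0) & 0x7f = 47

24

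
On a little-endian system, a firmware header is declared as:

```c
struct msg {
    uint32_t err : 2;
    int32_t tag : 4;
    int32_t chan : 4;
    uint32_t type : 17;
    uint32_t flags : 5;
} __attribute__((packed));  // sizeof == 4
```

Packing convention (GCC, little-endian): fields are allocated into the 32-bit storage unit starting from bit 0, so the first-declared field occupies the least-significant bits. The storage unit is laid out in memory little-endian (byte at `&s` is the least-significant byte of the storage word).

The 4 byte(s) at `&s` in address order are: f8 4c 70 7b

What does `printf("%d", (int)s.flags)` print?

15

[0]=0xf8 [1]=0x4c [2]=0x70 [3]=0x7b (little-endian) → word 0x7b704cf8
err [0+:2] = (word>>0) & 0x3 = 0
tag [2+:4] = (word>>2) & 0xf = 14
chan [6+:4] = (word>>6) & 0xf = 3
type [10+:17] = (word>>10) & 0x1ffff = 56339
flags [27+:5] = (word>>27) & 0x1f = 15  ←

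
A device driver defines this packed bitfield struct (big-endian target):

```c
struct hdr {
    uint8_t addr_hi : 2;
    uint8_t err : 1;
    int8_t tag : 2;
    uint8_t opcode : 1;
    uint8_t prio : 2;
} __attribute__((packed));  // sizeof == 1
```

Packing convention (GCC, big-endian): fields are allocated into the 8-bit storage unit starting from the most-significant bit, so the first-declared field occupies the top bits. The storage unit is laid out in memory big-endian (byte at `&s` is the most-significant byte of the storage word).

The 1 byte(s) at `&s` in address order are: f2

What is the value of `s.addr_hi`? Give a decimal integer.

3

[0]=0xf2 (big-endian) → word 0xf2
addr_hi [6+:2] = (word>>6) & 0x3 = 3  ←
err [5+:1] = (word>>5) & 0x1 = 1
tag [3+:2] = (word>>3) & 0x3 = 2
opcode [2+:1] = (word>>2) & 0x1 = 0
prio [0+:2] = (word>>0) & 0x3 = 2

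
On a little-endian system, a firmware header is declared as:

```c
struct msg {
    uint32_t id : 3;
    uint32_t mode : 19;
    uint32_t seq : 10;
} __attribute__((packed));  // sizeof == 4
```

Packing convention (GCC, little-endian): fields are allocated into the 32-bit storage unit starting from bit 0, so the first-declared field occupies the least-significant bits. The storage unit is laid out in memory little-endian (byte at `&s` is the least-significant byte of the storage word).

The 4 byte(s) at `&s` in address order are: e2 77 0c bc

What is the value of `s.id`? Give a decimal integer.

2

[0]=0xe2 [1]=0x77 [2]=0x0c [3]=0xbc (little-endian) → word 0xbc0c77e2
id:3 @ bit 0 → (0xbc0c77e2>>0)&0x7 = 0x2  ←
mode:19 @ bit 3 → (0xbc0c77e2>>3)&0x7ffff = 0x18efc
seq:10 @ bit 22 → (0xbc0c77e2>>22)&0x3ff = 0x2f0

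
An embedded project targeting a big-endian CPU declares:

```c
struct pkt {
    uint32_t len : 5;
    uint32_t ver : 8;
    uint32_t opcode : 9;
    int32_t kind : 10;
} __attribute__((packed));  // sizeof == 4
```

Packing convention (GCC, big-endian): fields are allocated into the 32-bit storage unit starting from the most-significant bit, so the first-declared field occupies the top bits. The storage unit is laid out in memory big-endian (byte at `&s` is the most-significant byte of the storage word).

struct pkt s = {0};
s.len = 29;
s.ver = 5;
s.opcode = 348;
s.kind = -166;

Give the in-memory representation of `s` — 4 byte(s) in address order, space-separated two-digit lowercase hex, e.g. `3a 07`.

e8 2d 73 5a

[27+:5] len=29 & 0x1f = 0x1d; word=0xe8000000
[19+:8] ver=5 & 0xff = 0x5; word=0xe8280000
[10+:9] opcode=348 & 0x1ff = 0x15c; word=0xe82d7000
[0+:10] kind=-166 & 0x3ff = 0x35a; word=0xe82d735a
word = 0xe82d735a → big-endian bytes:
  [0]=0xe8  [1]=0x2d  [2]=0x73  [3]=0x5a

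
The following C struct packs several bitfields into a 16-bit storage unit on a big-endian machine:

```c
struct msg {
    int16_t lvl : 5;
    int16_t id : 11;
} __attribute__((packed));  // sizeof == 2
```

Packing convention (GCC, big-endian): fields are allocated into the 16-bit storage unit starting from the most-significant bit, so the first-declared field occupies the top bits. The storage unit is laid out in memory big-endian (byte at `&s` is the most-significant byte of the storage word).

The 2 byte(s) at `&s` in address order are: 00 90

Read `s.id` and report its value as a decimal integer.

144

[0]=0x00 [1]=0x90 (big-endian) → word 0x0090
lvl:5 @ bit 11 → (0x0090>>11)&0x1f = 0x0
id:11 @ bit 0 → (0x0090>>0)&0x7ff = 0x90  ←
id signed 11b, MSB=0: value = 144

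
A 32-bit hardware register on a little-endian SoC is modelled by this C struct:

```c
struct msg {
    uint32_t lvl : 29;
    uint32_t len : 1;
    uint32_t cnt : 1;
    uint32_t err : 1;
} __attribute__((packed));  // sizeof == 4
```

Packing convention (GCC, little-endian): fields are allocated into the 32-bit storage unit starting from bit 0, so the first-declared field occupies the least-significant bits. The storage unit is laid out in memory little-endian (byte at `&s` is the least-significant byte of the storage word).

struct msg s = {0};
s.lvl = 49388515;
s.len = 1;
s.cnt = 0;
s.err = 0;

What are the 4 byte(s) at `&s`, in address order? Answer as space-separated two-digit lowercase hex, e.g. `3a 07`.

e3 9b f1 22

lvl:29 = 49388515 → 0x2f19be3 << 0 → word 0x02f19be3
len:1 = 1 → 0x1 << 29 → word 0x22f19be3
cnt:1 = 0 → 0x0 << 30 → word 0x22f19be3
err:1 = 0 → 0x0 << 31 → word 0x22f19be3
word = 0x22f19be3 → little-endian bytes:
  [0]=0xe3  [1]=0x9b  [2]=0xf1  [3]=0x22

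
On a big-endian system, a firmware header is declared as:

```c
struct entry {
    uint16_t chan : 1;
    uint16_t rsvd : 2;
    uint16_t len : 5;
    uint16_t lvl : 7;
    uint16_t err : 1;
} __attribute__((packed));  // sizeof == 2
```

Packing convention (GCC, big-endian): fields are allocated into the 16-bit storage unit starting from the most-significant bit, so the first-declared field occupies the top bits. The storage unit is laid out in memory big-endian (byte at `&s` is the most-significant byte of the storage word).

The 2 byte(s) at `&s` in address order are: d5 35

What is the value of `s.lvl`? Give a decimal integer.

26

[0]=0xd5 [1]=0x35 (big-endian) → word 0xd535
chan [15+:1] = (word>>15) & 0x1 = 1
rsvd [13+:2] = (word>>13) & 0x3 = 2
len [8+:5] = (word>>8) & 0x1f = 21
lvl [1+:7] = (word>>1) & 0x7f = 26  ←
err [0+:1] = (word>>0) & 0x1 = 1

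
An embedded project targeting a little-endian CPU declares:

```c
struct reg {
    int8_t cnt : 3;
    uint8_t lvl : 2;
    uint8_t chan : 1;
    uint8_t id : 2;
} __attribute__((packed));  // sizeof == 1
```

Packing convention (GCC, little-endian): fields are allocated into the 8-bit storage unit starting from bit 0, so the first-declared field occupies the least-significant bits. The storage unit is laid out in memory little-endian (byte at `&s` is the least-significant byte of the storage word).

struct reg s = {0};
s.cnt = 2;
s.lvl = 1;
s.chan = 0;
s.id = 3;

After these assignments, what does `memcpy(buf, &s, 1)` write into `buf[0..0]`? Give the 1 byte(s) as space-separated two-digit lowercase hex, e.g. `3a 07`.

cnt (3b) val=2 bits=0x2 at bit 0: 0x02
lvl (2b) val=1 bits=0x1 at bit 3: 0x0a
chan (1b) val=0 bits=0x0 at bit 5: 0x0a
id (2b) val=3 bits=0x3 at bit 6: 0xca
word = 0xca → little-endian bytes:
  [0]=0xca

ca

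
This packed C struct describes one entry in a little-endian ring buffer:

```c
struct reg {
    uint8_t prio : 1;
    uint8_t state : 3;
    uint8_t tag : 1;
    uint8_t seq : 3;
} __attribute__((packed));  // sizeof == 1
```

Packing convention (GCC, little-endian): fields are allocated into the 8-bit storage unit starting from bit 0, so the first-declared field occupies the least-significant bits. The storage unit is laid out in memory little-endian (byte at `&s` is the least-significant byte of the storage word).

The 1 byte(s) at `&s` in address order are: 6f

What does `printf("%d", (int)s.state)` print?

7

[0]=0x6f (little-endian) → word 0x6f
prio:1 @ bit 0 → (0x6f>>0)&0x1 = 0x1
state:3 @ bit 1 → (0x6f>>1)&0x7 = 0x7  ←
tag:1 @ bit 4 → (0x6f>>4)&0x1 = 0x0
seq:3 @ bit 5 → (0x6f>>5)&0x7 = 0x3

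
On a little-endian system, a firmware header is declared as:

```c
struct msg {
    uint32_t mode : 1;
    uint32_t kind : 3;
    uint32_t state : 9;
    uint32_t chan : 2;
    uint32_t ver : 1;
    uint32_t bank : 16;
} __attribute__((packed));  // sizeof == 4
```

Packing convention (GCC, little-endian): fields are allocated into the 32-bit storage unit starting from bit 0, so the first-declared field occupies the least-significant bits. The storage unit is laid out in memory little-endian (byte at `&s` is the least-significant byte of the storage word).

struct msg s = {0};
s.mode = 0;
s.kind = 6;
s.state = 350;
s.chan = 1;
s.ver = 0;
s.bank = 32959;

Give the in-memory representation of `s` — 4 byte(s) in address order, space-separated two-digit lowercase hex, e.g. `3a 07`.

ec 35 bf 80

mode (1b) val=0 bits=0x0 at bit 0: 0x00000000
kind (3b) val=6 bits=0x6 at bit 1: 0x0000000c
state (9b) val=350 bits=0x15e at bit 4: 0x000015ec
chan (2b) val=1 bits=0x1 at bit 13: 0x000035ec
ver (1b) val=0 bits=0x0 at bit 15: 0x000035ec
bank (16b) val=32959 bits=0x80bf at bit 16: 0x80bf35ec
word = 0x80bf35ec → little-endian bytes:
  [0]=0xec  [1]=0x35  [2]=0xbf  [3]=0x80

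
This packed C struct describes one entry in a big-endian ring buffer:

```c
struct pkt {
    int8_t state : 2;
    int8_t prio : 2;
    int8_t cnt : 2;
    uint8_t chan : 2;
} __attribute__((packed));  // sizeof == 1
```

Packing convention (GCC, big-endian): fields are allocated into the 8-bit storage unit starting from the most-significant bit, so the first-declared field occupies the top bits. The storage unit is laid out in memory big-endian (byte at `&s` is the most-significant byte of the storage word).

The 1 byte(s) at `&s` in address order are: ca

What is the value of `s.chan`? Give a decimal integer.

[0]=0xca (big-endian) → word 0xca
state:2 @ bit 6 → (0xca>>6)&0x3 = 0x3
prio:2 @ bit 4 → (0xca>>4)&0x3 = 0x0
cnt:2 @ bit 2 → (0xca>>2)&0x3 = 0x2
chan:2 @ bit 0 → (0xca>>0)&0x3 = 0x2  ←

2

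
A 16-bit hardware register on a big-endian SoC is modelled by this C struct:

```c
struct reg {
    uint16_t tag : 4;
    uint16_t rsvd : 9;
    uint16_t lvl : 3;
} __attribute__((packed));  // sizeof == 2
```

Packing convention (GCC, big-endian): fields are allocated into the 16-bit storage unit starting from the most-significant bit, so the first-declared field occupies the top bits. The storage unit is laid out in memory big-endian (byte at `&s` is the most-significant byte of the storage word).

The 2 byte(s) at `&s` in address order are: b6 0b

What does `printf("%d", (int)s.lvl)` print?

3

[0]=0xb6 [1]=0x0b (big-endian) → word 0xb60b
tag [12+:4] = (word>>12) & 0xf = 11
rsvd [3+:9] = (word>>3) & 0x1ff = 193
lvl [0+:3] = (word>>0) & 0x7 = 3  ←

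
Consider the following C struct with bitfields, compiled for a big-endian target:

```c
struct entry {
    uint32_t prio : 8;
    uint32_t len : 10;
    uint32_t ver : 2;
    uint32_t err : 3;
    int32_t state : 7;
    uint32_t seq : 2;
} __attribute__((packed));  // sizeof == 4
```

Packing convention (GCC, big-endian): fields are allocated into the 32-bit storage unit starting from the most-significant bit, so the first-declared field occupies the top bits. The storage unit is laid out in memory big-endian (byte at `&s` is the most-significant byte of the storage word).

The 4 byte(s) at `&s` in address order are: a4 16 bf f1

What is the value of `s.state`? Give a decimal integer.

-4

[0]=0xa4 [1]=0x16 [2]=0xbf [3]=0xf1 (big-endian) → word 0xa416bff1
prio:8 @ bit 24 → (0xa416bff1>>24)&0xff = 0xa4
len:10 @ bit 14 → (0xa416bff1>>14)&0x3ff = 0x5a
ver:2 @ bit 12 → (0xa416bff1>>12)&0x3 = 0x3
err:3 @ bit 9 → (0xa416bff1>>9)&0x7 = 0x7
state:7 @ bit 2 → (0xa416bff1>>2)&0x7f = 0x7c  ←
seq:2 @ bit 0 → (0xa416bff1>>0)&0x3 = 0x1
state signed 7b, MSB=1: 124 - 128 = -4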